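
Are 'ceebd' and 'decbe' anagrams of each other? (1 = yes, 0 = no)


Sort characters of 'ceebd': 'bcdee'
Sort characters of 'decbe': 'bcdee'
Sorted forms match -> they ARE anagrams
Result: 1

1


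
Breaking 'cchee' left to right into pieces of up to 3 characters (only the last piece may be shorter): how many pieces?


'cchee' has 5 characters.
Chunking with max size 3:
  Chunk 1: 'cch' (positions 0-2)
  Chunk 2: 'ee' (positions 3-4)
Total chunks: ceil(5 / 3) = 2

2


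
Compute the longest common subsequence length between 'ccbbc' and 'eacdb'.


DP table for LCS of 'ccbbc' and 'eacdb':
       e  a  c  d  b
    0  0  0  0  0  0
  c 0  0  0  1  1  1
  c 0  0  0  1  1  1
  b 0  0  0  1  1  2
  b 0  0  0  1  1  2
  c 0  0  0  1  1  2
LCS: 'cb'
LCS length = 2

2


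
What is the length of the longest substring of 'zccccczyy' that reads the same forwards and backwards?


Scanning 'zccccczyy' for palindromic substrings.
Substring at positions 0-6: 'zcccccz'.
Check: reverse('zcccccz') = 'zcccccz' -> palindrome confirmed.
Neighbouring characters ('-' / 'y') break symmetry, so it cannot extend further.
No longer palindromic substring exists; longest length = 7

7


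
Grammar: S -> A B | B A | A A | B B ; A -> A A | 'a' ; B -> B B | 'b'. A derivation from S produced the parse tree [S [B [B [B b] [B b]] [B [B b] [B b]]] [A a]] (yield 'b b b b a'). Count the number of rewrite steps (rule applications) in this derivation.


Every bracketed nonterminal node [X ...] in the tree is produced by exactly one rule application.
Reading the tree off as a leftmost derivation:
  Step 1: S  =>  B A   (applied S -> B A)
  Step 2: B A  =>  B B A   (applied B -> B B)
  Step 3: B B A  =>  B B B A   (applied B -> B B)
  Step 4: B B B A  =>  b B B A   (applied B -> b)
  Step 5: b B B A  =>  b b B A   (applied B -> b)
  Step 6: b b B A  =>  b b B B A   (applied B -> B B)
  Step 7: b b B B A  =>  b b b B A   (applied B -> b)
  Step 8: b b b B A  =>  b b b b A   (applied B -> b)
  Step 9: b b b b A  =>  b b b b a   (applied A -> a)
Final yield: b b b b a
Total rewrite steps: 9

9


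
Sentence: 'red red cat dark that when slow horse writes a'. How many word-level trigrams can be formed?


Word trigrams from [10] words:
  Trigram 1: (red red cat)
  Trigram 2: (red cat dark)
  Trigram 3: (cat dark that)
  Trigram 4: (dark that when)
  Trigram 5: (that when slow)
  Trigram 6: (when slow horse)
  Trigram 7: (slow horse writes)
  Trigram 8: (horse writes a)
Total word trigrams: 10 - 2 = 8

8


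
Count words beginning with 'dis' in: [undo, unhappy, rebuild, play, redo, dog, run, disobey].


Checking each word for prefix 'dis':
  'undo' -> no (count: 0)
  'unhappy' -> no (count: 0)
  'rebuild' -> no (count: 0)
  'play' -> no (count: 0)
  'redo' -> no (count: 0)
  'dog' -> no (count: 0)
  'run' -> no (count: 0)
  'disobey' -> YES, starts with 'dis' (count: 1)
Total with prefix 'dis': 1

1


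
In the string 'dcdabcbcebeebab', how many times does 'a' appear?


Scanning 'dcdabcbcebeebab' for 'a':
  Position 3: 'a' -> MATCH (count: 1)
  Position 13: 'a' -> MATCH (count: 2)
Total occurrences of 'a': 2

2


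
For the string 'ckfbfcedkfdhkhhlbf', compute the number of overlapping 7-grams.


String 'ckfbfcedkfdhkhhlbf' has length L = 18.
Number of overlapping n-grams = L - n + 1
Substituting: 18 - 7 + 1 = 12

12


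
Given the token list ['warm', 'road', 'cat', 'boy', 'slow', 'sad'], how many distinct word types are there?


Listing all tokens and tracking unique types:
  Token 1: 'warm' -> NEW (unique so far: 1)
  Token 2: 'road' -> NEW (unique so far: 2)
  Token 3: 'cat' -> NEW (unique so far: 3)
  Token 4: 'boy' -> NEW (unique so far: 4)
  Token 5: 'slow' -> NEW (unique so far: 5)
  Token 6: 'sad' -> NEW (unique so far: 6)
Unique types: ('boy', 'cat', 'road', 'sad', 'slow', 'warm')
Vocabulary size: 6

6


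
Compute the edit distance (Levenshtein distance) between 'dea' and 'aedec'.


Building DP table for s1='dea' (len 3) and s2='aedec' (len 5):
       a  e  d  e  c
    0  1  2  3  4  5
  d 1  1  2  2  3  4
  e 2  2  1  2  2  3
  a 3  2  2  2  3  3
Edit distance = dp[3][5] = 3

3


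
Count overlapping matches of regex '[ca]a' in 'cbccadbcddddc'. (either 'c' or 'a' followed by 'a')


Pattern: [ca]a means either 'c' or 'a' followed by 'a'.
Scanning 'cbccadbcddddc' position-by-position:
  Pos 0: window 'cb' -> no
  Pos 1: window 'bc' -> no
  Pos 2: window 'cc' -> no
  Pos 3: window 'ca' -> MATCH
  Pos 4: window 'ad' -> no
  Pos 5: window 'db' -> no
  Pos 6: window 'bc' -> no
  Pos 7: window 'cd' -> no
  Pos 8: window 'dd' -> no
  Pos 9: window 'dd' -> no
  Pos 10: window 'dd' -> no
  Pos 11: window 'dc' -> no
  Pos 12: window 'c' -> no
Total matches: 1

1


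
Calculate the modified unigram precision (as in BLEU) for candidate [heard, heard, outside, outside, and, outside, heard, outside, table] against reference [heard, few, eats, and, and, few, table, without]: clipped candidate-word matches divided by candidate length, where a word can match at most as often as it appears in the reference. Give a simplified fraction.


Reference word counts: {'and': 2, 'eats': 1, 'few': 2, 'heard': 1, 'table': 1, 'without': 1}
Checking each candidate word (with clipping):
  'heard' -> in reference (ref count 1, used 1/1) -> match (matches: 1)
  'heard' -> ref count 1 already used up (1/1) -> clipped, no match (matches: 1)
  'outside' -> not in reference -> no match (matches: 1)
  'outside' -> not in reference -> no match (matches: 1)
  'and' -> in reference (ref count 2, used 1/2) -> match (matches: 2)
  'outside' -> not in reference -> no match (matches: 2)
  'heard' -> ref count 1 already used up (1/1) -> clipped, no match (matches: 2)
  'outside' -> not in reference -> no match (matches: 2)
  'table' -> in reference (ref count 1, used 1/1) -> match (matches: 3)
Clipped matches: 3, Candidate length: 9
Precision = 3/9 = 1/3

1/3


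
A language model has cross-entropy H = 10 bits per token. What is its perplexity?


Perplexity formula: PP = 2^H
H = 10
PP = 2^10
PP = 2^10 = 1024

1024


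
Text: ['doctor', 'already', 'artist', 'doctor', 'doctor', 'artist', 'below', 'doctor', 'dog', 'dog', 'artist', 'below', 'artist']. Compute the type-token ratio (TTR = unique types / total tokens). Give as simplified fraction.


Tokens: 13
Unique types: ('already', 'artist', 'below', 'doctor', 'dog') = 5
TTR = 5/13
Already in lowest terms.

5/13


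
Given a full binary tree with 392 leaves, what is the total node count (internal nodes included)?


Leaf nodes (terminals): 392
Internal nodes = n - 1 = 392 - 1 = 391
Total = leaves + internal = 392 + 391 = 783

783


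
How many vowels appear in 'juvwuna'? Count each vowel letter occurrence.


Scanning each character of 'juvwuna':
  Position 1: 'j' -> consonant (running count: 0)
  Position 2: 'u' -> vowel (running count: 1)
  Position 3: 'v' -> consonant (running count: 1)
  Position 4: 'w' -> consonant (running count: 1)
  Position 5: 'u' -> vowel (running count: 2)
  Position 6: 'n' -> consonant (running count: 2)
  Position 7: 'a' -> vowel (running count: 3)
Total vowels: 3

3


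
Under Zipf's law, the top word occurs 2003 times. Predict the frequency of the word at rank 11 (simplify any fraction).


Zipf's law: freq(rank) = f1 / rank
f1 = 2003, rank = 11
freq = 2003 / 11
GCD(2003, 11) = 1
Simplified: 2003/11

2003/11


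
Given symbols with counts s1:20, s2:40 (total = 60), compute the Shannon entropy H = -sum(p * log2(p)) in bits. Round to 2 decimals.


Computing entropy H = -sum(p_i * log2(p_i)):
  s1: p = 20/60 = 0.3333, -p*log2(p) = 0.5283
  s2: p = 40/60 = 0.6667, -p*log2(p) = 0.3900
H = sum of terms = 0.9183
Rounded to 2 decimals: 0.92

0.92


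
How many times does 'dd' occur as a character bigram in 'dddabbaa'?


Scanning 'dddabbaa' for bigram 'dd':
  Position 0: 'dd' -> MATCH
  Position 1: 'dd' -> MATCH
  Position 2: 'da' -> no
  Position 3: 'ab' -> no
  Position 4: 'bb' -> no
  Position 5: 'ba' -> no
  Position 6: 'aa' -> no
Total matches: 2

2


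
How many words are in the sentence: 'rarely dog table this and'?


Counting words by splitting on spaces:
  Word 1: 'rarely'
  Word 2: 'dog'
  Word 3: 'table'
  Word 4: 'this'
  Word 5: 'and'
Total words: 5

5


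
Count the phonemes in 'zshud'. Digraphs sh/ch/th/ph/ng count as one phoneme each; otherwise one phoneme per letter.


Parsing 'zshud' greedily, digraphs first:
  'z' -> consonant phoneme (phonemes so far: 1)
  'sh' -> digraph (1 consonant phoneme) (phonemes so far: 2)
  'u' -> vowel phoneme (phonemes so far: 3)
  'd' -> consonant phoneme (phonemes so far: 4)
Total phonemes: 4

4


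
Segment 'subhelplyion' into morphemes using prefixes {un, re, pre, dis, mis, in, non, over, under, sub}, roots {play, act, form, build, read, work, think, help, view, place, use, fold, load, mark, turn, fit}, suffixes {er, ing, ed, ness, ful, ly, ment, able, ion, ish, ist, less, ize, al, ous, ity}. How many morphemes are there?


Segmenting 'subhelplyion' against the inventory:
  'sub' -> prefix (morpheme 1)
  'help' -> root (morpheme 2)
  'ly' -> suffix (morpheme 3)
  'ion' -> suffix (morpheme 4)
Total morphemes: 4

4


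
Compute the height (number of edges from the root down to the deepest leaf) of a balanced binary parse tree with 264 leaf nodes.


In a balanced binary tree with n leaves the deepest leaf is ceil(log2(n)) edges below the root.
log2(264) = 8.0444
ceil(8.0444) = 9
height (edges) = 9

9


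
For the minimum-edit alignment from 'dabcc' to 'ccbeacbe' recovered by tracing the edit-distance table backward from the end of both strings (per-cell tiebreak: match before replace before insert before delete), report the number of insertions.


Edit distance = 6. Backtracking from cell (5, 8) with preference match > replace > insert > delete,
then listing the resulting alignment 'dabcc' -> 'ccbeacbe' left to right:
  Step 1: replace d->c
  Step 2: replace a->c
  Step 3: keep 'b'
  Step 4: insert 'e' [insertion #1]
  Step 5: insert 'a' [insertion #2]
  Step 6: keep 'c'
  Step 7: insert 'b' [insertion #3]
  Step 8: replace c->e
Total insertions: 3

3


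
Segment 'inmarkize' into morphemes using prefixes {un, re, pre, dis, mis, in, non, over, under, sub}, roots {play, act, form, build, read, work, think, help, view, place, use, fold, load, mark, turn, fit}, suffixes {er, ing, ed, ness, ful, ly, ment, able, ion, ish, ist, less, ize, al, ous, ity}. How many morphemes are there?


Segmenting 'inmarkize' against the inventory:
  'in' -> prefix (morpheme 1)
  'mark' -> root (morpheme 2)
  'ize' -> suffix (morpheme 3)
Total morphemes: 3

3


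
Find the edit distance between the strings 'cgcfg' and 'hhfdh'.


Building DP table for s1='cgcfg' (len 5) and s2='hhfdh' (len 5):
       h  h  f  d  h
    0  1  2  3  4  5
  c 1  1  2  3  4  5
  g 2  2  2  3  4  5
  c 3  3  3  3  4  5
  f 4  4  4  3  4  5
  g 5  5  5  4  4  5
Edit distance = dp[5][5] = 5

5


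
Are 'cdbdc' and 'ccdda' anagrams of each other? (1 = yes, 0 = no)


Sort characters of 'cdbdc': 'bccdd'
Sort characters of 'ccdda': 'accdd'
Sorted forms differ -> they are NOT anagrams
Result: 0

0


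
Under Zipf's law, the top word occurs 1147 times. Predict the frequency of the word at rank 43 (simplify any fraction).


Zipf's law: freq(rank) = f1 / rank
f1 = 1147, rank = 43
freq = 1147 / 43
GCD(1147, 43) = 1
Simplified: 1147/43

1147/43


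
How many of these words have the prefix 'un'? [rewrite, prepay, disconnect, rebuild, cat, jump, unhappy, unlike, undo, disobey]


Checking each word for prefix 'un':
  'rewrite' -> no (count: 0)
  'prepay' -> no (count: 0)
  'disconnect' -> no (count: 0)
  'rebuild' -> no (count: 0)
  'cat' -> no (count: 0)
  'jump' -> no (count: 0)
  'unhappy' -> YES, starts with 'un' (count: 1)
  'unlike' -> YES, starts with 'un' (count: 2)
  'undo' -> YES, starts with 'un' (count: 3)
  'disobey' -> no (count: 3)
Total with prefix 'un': 3

3


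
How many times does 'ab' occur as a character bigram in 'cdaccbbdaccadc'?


Scanning 'cdaccbbdaccadc' for bigram 'ab':
  Position 0: 'cd' -> no
  Position 1: 'da' -> no
  Position 2: 'ac' -> no
  Position 3: 'cc' -> no
  Position 4: 'cb' -> no
  Position 5: 'bb' -> no
  Position 6: 'bd' -> no
  Position 7: 'da' -> no
  Position 8: 'ac' -> no
  Position 9: 'cc' -> no
  Position 10: 'ca' -> no
  Position 11: 'ad' -> no
  Position 12: 'dc' -> no
Total matches: 0

0


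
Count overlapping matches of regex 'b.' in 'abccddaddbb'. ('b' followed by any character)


Pattern: b. means 'b' followed by any character.
Scanning 'abccddaddbb' position-by-position:
  Pos 0: window 'ab' -> no
  Pos 1: window 'bc' -> MATCH
  Pos 2: window 'cc' -> no
  Pos 3: window 'cd' -> no
  Pos 4: window 'dd' -> no
  Pos 5: window 'da' -> no
  Pos 6: window 'ad' -> no
  Pos 7: window 'dd' -> no
  Pos 8: window 'db' -> no
  Pos 9: window 'bb' -> MATCH
  Pos 10: window 'b' -> no
Total matches: 2

2


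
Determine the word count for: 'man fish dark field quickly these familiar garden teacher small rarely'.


Counting words by splitting on spaces:
  Word 1: 'man'
  Word 2: 'fish'
  Word 3: 'dark'
  Word 4: 'field'
  Word 5: 'quickly'
  Word 6: 'these'
  Word 7: 'familiar'
  Word 8: 'garden'
  Word 9: 'teacher'
  Word 10: 'small'
  Word 11: 'rarely'
Total words: 11

11


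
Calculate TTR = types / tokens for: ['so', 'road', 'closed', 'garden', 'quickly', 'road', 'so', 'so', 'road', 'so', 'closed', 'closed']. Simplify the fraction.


Tokens: 12
Unique types: ('closed', 'garden', 'quickly', 'road', 'so') = 5
TTR = 5/12
Already in lowest terms.

5/12


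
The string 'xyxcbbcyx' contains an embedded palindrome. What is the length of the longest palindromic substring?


Scanning 'xyxcbbcyx' for palindromic substrings.
Substring at positions 3-6: 'cbbc'.
Check: reverse('cbbc') = 'cbbc' -> palindrome confirmed.
Neighbouring characters ('x' / 'y') break symmetry, so it cannot extend further.
No longer palindromic substring exists; longest length = 4

4


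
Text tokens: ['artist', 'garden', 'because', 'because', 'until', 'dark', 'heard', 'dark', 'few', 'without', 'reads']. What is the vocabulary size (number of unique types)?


Listing all tokens and tracking unique types:
  Token 1: 'artist' -> NEW (unique so far: 1)
  Token 2: 'garden' -> NEW (unique so far: 2)
  Token 3: 'because' -> NEW (unique so far: 3)
  Token 4: 'because' -> duplicate (unique so far: 3)
  Token 5: 'until' -> NEW (unique so far: 4)
  Token 6: 'dark' -> NEW (unique so far: 5)
  Token 7: 'heard' -> NEW (unique so far: 6)
  Token 8: 'dark' -> duplicate (unique so far: 6)
  Token 9: 'few' -> NEW (unique so far: 7)
  Token 10: 'without' -> NEW (unique so far: 8)
  Token 11: 'reads' -> NEW (unique so far: 9)
Unique types: ('artist', 'because', 'dark', 'few', 'garden', 'heard', 'reads', 'until', 'without')
Vocabulary size: 9

9


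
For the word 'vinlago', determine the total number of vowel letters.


Scanning each character of 'vinlago':
  Position 1: 'v' -> consonant (running count: 0)
  Position 2: 'i' -> vowel (running count: 1)
  Position 3: 'n' -> consonant (running count: 1)
  Position 4: 'l' -> consonant (running count: 1)
  Position 5: 'a' -> vowel (running count: 2)
  Position 6: 'g' -> consonant (running count: 2)
  Position 7: 'o' -> vowel (running count: 3)
Total vowels: 3

3


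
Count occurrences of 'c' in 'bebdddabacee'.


Scanning 'bebdddabacee' for 'c':
  Position 9: 'c' -> MATCH (count: 1)
Total occurrences of 'c': 1

1


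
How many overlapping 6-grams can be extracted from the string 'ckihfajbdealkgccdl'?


String 'ckihfajbdealkgccdl' has length L = 18.
Number of overlapping n-grams = L - n + 1
Substituting: 18 - 6 + 1 = 13

13


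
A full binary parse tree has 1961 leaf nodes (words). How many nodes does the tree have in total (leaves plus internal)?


Leaf nodes (terminals): 1961
Internal nodes = n - 1 = 1961 - 1 = 1960
Total = leaves + internal = 1961 + 1960 = 3921

3921


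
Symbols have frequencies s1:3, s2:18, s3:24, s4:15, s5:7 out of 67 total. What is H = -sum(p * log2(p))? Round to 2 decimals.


Computing entropy H = -sum(p_i * log2(p_i)):
  s1: p = 3/67 = 0.0448, -p*log2(p) = 0.2006
  s2: p = 18/67 = 0.2687, -p*log2(p) = 0.5094
  s3: p = 24/67 = 0.3582, -p*log2(p) = 0.5306
  s4: p = 15/67 = 0.2239, -p*log2(p) = 0.4834
  s5: p = 7/67 = 0.1045, -p*log2(p) = 0.3405
H = sum of terms = 2.0645
Rounded to 2 decimals: 2.06

2.06


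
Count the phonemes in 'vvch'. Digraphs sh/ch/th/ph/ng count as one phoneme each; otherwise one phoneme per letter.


Parsing 'vvch' greedily, digraphs first:
  'v' -> consonant phoneme (phonemes so far: 1)
  'v' -> consonant phoneme (phonemes so far: 2)
  'ch' -> digraph (1 consonant phoneme) (phonemes so far: 3)
Total phonemes: 3

3


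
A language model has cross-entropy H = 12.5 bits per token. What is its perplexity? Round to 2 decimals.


Perplexity formula: PP = 2^H
H = 12.5
PP = 2^12.5
Decompose: 2^12.5 = 2^12 * 2^0.5 = 2^12 * sqrt(2)
2^12 = 4096, sqrt(2) ~ 1.4142136
PP ~ 4096 * 1.4142136 = 5792.6189056
Rounded to 2 decimals: 5792.62

5792.62


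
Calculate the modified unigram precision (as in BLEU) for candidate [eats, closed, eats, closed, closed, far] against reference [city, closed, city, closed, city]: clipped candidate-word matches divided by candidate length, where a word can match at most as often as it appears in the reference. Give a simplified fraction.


Reference word counts: {'city': 3, 'closed': 2}
Checking each candidate word (with clipping):
  'eats' -> not in reference -> no match (matches: 0)
  'closed' -> in reference (ref count 2, used 1/2) -> match (matches: 1)
  'eats' -> not in reference -> no match (matches: 1)
  'closed' -> in reference (ref count 2, used 2/2) -> match (matches: 2)
  'closed' -> ref count 2 already used up (2/2) -> clipped, no match (matches: 2)
  'far' -> not in reference -> no match (matches: 2)
Clipped matches: 2, Candidate length: 6
Precision = 2/6 = 1/3

1/3


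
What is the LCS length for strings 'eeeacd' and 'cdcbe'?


DP table for LCS of 'eeeacd' and 'cdcbe':
       c  d  c  b  e
    0  0  0  0  0  0
  e 0  0  0  0  0  1
  e 0  0  0  0  0  1
  e 0  0  0  0  0  1
  a 0  0  0  0  0  1
  c 0  1  1  1  1  1
  d 0  1  2  2  2  2
LCS: 'cd'
LCS length = 2

2


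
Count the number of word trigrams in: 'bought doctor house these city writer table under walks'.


Word trigrams from [9] words:
  Trigram 1: (bought doctor house)
  Trigram 2: (doctor house these)
  Trigram 3: (house these city)
  Trigram 4: (these city writer)
  Trigram 5: (city writer table)
  Trigram 6: (writer table under)
  Trigram 7: (table under walks)
Total word trigrams: 9 - 2 = 7

7


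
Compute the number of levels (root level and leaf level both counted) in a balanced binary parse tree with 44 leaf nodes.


In a balanced binary tree with n leaves the deepest leaf is ceil(log2(n)) edges below the root,
so counting node levels inclusive of root and leaves gives ceil(log2(n)) + 1 levels.
log2(44) = 5.4594
ceil(5.4594) = 6
levels = 6 + 1 = 7

7


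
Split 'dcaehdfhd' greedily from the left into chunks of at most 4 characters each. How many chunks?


'dcaehdfhd' has 9 characters.
Chunking with max size 4:
  Chunk 1: 'dcae' (positions 0-3)
  Chunk 2: 'hdfh' (positions 4-7)
  Chunk 3: 'd' (positions 8-8)
Total chunks: ceil(9 / 4) = 3

3


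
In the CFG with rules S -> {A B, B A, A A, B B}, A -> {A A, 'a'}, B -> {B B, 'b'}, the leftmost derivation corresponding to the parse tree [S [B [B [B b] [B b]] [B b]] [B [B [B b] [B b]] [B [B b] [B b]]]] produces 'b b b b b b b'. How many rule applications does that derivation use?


Every bracketed nonterminal node [X ...] in the tree is produced by exactly one rule application.
Reading the tree off as a leftmost derivation:
  Step 1: S  =>  B B   (applied S -> B B)
  Step 2: B B  =>  B B B   (applied B -> B B)
  Step 3: B B B  =>  B B B B   (applied B -> B B)
  Step 4: B B B B  =>  b B B B   (applied B -> b)
  Step 5: b B B B  =>  b b B B   (applied B -> b)
  Step 6: b b B B  =>  b b b B   (applied B -> b)
  Step 7: b b b B  =>  b b b B B   (applied B -> B B)
  Step 8: b b b B B  =>  b b b B B B   (applied B -> B B)
  Step 9: b b b B B B  =>  b b b b B B   (applied B -> b)
  Step 10: b b b b B B  =>  b b b b b B   (applied B -> b)
  Step 11: b b b b b B  =>  b b b b b B B   (applied B -> B B)
  Step 12: b b b b b B B  =>  b b b b b b B   (applied B -> b)
  Step 13: b b b b b b B  =>  b b b b b b b   (applied B -> b)
Final yield: b b b b b b b
Total rewrite steps: 13

13


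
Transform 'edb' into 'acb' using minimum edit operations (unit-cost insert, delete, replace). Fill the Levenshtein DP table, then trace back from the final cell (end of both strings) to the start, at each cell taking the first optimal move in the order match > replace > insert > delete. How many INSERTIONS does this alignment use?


Edit distance = 2. Backtracking from cell (3, 3) with preference match > replace > insert > delete,
then listing the resulting alignment 'edb' -> 'acb' left to right:
  Step 1: replace e->a
  Step 2: replace d->c
  Step 3: keep 'b'
Total insertions: 0

0


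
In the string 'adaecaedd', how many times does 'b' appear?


Scanning 'adaecaedd' for 'b':
  No matches found.
Total occurrences of 'b': 0

0


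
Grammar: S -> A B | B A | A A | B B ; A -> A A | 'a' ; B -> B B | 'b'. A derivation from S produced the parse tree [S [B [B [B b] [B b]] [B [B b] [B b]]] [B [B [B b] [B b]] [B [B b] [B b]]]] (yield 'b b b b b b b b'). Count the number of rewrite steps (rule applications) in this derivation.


Every bracketed nonterminal node [X ...] in the tree is produced by exactly one rule application.
Reading the tree off as a leftmost derivation:
  Step 1: S  =>  B B   (applied S -> B B)
  Step 2: B B  =>  B B B   (applied B -> B B)
  Step 3: B B B  =>  B B B B   (applied B -> B B)
  Step 4: B B B B  =>  b B B B   (applied B -> b)
  Step 5: b B B B  =>  b b B B   (applied B -> b)
  Step 6: b b B B  =>  b b B B B   (applied B -> B B)
  Step 7: b b B B B  =>  b b b B B   (applied B -> b)
  Step 8: b b b B B  =>  b b b b B   (applied B -> b)
  Step 9: b b b b B  =>  b b b b B B   (applied B -> B B)
  Step 10: b b b b B B  =>  b b b b B B B   (applied B -> B B)
  Step 11: b b b b B B B  =>  b b b b b B B   (applied B -> b)
  Step 12: b b b b b B B  =>  b b b b b b B   (applied B -> b)
  Step 13: b b b b b b B  =>  b b b b b b B B   (applied B -> B B)
  Step 14: b b b b b b B B  =>  b b b b b b b B   (applied B -> b)
  Step 15: b b b b b b b B  =>  b b b b b b b b   (applied B -> b)
Final yield: b b b b b b b b
Total rewrite steps: 15

15


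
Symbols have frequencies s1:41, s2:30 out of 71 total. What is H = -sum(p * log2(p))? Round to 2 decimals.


Computing entropy H = -sum(p_i * log2(p_i)):
  s1: p = 41/71 = 0.5775, -p*log2(p) = 0.4575
  s2: p = 30/71 = 0.4225, -p*log2(p) = 0.5252
H = sum of terms = 0.9827
Rounded to 2 decimals: 0.98

0.98


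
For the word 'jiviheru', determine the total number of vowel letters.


Scanning each character of 'jiviheru':
  Position 1: 'j' -> consonant (running count: 0)
  Position 2: 'i' -> vowel (running count: 1)
  Position 3: 'v' -> consonant (running count: 1)
  Position 4: 'i' -> vowel (running count: 2)
  Position 5: 'h' -> consonant (running count: 2)
  Position 6: 'e' -> vowel (running count: 3)
  Position 7: 'r' -> consonant (running count: 3)
  Position 8: 'u' -> vowel (running count: 4)
Total vowels: 4

4


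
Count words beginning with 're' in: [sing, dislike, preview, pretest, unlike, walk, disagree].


Checking each word for prefix 're':
  'sing' -> no (count: 0)
  'dislike' -> no (count: 0)
  'preview' -> no (count: 0)
  'pretest' -> no (count: 0)
  'unlike' -> no (count: 0)
  'walk' -> no (count: 0)
  'disagree' -> no (count: 0)
Total with prefix 're': 0

0


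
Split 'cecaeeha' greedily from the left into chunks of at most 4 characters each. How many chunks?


'cecaeeha' has 8 characters.
Chunking with max size 4:
  Chunk 1: 'ceca' (positions 0-3)
  Chunk 2: 'eeha' (positions 4-7)
Total chunks: ceil(8 / 4) = 2

2


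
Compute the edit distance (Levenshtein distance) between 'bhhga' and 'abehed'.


Building DP table for s1='bhhga' (len 5) and s2='abehed' (len 6):
       a  b  e  h  e  d
    0  1  2  3  4  5  6
  b 1  1  1  2  3  4  5
  h 2  2  2  2  2  3  4
  h 3  3  3  3  2  3  4
  g 4  4  4  4  3  3  4
  a 5  4  5  5  4  4  4
Edit distance = dp[5][6] = 4

4


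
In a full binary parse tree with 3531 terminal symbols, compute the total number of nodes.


Leaf nodes (terminals): 3531
Internal nodes = n - 1 = 3531 - 1 = 3530
Total = leaves + internal = 3531 + 3530 = 7061

7061


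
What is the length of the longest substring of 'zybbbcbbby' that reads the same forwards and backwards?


Scanning 'zybbbcbbby' for palindromic substrings.
Substring at positions 1-9: 'ybbbcbbby'.
Check: reverse('ybbbcbbby') = 'ybbbcbbby' -> palindrome confirmed.
Neighbouring characters ('z' / '-') break symmetry, so it cannot extend further.
No longer palindromic substring exists; longest length = 9

9


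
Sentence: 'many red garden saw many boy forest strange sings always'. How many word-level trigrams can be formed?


Word trigrams from [10] words:
  Trigram 1: (many red garden)
  Trigram 2: (red garden saw)
  Trigram 3: (garden saw many)
  Trigram 4: (saw many boy)
  Trigram 5: (many boy forest)
  Trigram 6: (boy forest strange)
  Trigram 7: (forest strange sings)
  Trigram 8: (strange sings always)
Total word trigrams: 10 - 2 = 8

8


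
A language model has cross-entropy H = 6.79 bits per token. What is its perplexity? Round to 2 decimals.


Perplexity formula: PP = 2^H
H = 6.79
PP = 2^6.79
Decompose: 2^6.79 = 2^6 * 2^0.79
2^6 = 64, 2^0.79 ~ 1.7290745
PP ~ 64 * 1.7290745 = 110.6607680
Rounded to 2 decimals: 110.66

110.66


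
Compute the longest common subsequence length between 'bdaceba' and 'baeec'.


DP table for LCS of 'bdaceba' and 'baeec':
       b  a  e  e  c
    0  0  0  0  0  0
  b 0  1  1  1  1  1
  d 0  1  1  1  1  1
  a 0  1  2  2  2  2
  c 0  1  2  2  2  3
  e 0  1  2  3  3  3
  b 0  1  2  3  3  3
  a 0  1  2  3  3  3
LCS: 'bac'
LCS length = 3

3


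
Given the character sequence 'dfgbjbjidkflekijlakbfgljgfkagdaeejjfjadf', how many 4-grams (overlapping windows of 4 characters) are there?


String 'dfgbjbjidkflekijlakbfgljgfkagdaeejjfjadf' has length L = 40.
Number of overlapping n-grams = L - n + 1
Substituting: 40 - 4 + 1 = 37

37


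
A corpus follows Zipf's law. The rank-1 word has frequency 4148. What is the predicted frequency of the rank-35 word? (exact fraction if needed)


Zipf's law: freq(rank) = f1 / rank
f1 = 4148, rank = 35
freq = 4148 / 35
GCD(4148, 35) = 1
Simplified: 4148/35

4148/35


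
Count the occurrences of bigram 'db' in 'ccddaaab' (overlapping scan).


Scanning 'ccddaaab' for bigram 'db':
  Position 0: 'cc' -> no
  Position 1: 'cd' -> no
  Position 2: 'dd' -> no
  Position 3: 'da' -> no
  Position 4: 'aa' -> no
  Position 5: 'aa' -> no
  Position 6: 'ab' -> no
Total matches: 0

0


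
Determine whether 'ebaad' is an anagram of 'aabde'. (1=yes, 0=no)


Sort characters of 'ebaad': 'aabde'
Sort characters of 'aabde': 'aabde'
Sorted forms match -> they ARE anagrams
Result: 1

1


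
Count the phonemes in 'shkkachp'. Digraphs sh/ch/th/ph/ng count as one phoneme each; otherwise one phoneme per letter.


Parsing 'shkkachp' greedily, digraphs first:
  'sh' -> digraph (1 consonant phoneme) (phonemes so far: 1)
  'k' -> consonant phoneme (phonemes so far: 2)
  'k' -> consonant phoneme (phonemes so far: 3)
  'a' -> vowel phoneme (phonemes so far: 4)
  'ch' -> digraph (1 consonant phoneme) (phonemes so far: 5)
  'p' -> consonant phoneme (phonemes so far: 6)
Total phonemes: 6

6


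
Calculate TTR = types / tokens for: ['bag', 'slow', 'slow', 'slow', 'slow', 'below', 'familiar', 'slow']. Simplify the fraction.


Tokens: 8
Unique types: ('bag', 'below', 'familiar', 'slow') = 4
TTR = 4/8
Simplify: divide both by 4 -> 1/2
TTR = 1/2

1/2


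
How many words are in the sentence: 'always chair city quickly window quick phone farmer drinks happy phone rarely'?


Counting words by splitting on spaces:
  Word 1: 'always'
  Word 2: 'chair'
  Word 3: 'city'
  Word 4: 'quickly'
  Word 5: 'window'
  Word 6: 'quick'
  Word 7: 'phone'
  Word 8: 'farmer'
  Word 9: 'drinks'
  Word 10: 'happy'
  Word 11: 'phone'
  Word 12: 'rarely'
Total words: 12

12


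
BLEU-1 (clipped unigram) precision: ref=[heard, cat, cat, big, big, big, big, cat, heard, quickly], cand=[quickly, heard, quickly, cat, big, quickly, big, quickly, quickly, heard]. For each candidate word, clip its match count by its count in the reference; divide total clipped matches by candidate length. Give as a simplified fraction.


Reference word counts: {'big': 4, 'cat': 3, 'heard': 2, 'quickly': 1}
Checking each candidate word (with clipping):
  'quickly' -> in reference (ref count 1, used 1/1) -> match (matches: 1)
  'heard' -> in reference (ref count 2, used 1/2) -> match (matches: 2)
  'quickly' -> ref count 1 already used up (1/1) -> clipped, no match (matches: 2)
  'cat' -> in reference (ref count 3, used 1/3) -> match (matches: 3)
  'big' -> in reference (ref count 4, used 1/4) -> match (matches: 4)
  'quickly' -> ref count 1 already used up (1/1) -> clipped, no match (matches: 4)
  'big' -> in reference (ref count 4, used 2/4) -> match (matches: 5)
  'quickly' -> ref count 1 already used up (1/1) -> clipped, no match (matches: 5)
  'quickly' -> ref count 1 already used up (1/1) -> clipped, no match (matches: 5)
  'heard' -> in reference (ref count 2, used 2/2) -> match (matches: 6)
Clipped matches: 6, Candidate length: 10
Precision = 6/10 = 3/5

3/5


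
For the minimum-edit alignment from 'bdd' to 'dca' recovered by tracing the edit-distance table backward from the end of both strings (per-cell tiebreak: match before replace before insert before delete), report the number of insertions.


Edit distance = 3. Backtracking from cell (3, 3) with preference match > replace > insert > delete,
then listing the resulting alignment 'bdd' -> 'dca' left to right:
  Step 1: replace b->d
  Step 2: replace d->c
  Step 3: replace d->a
Total insertions: 0

0


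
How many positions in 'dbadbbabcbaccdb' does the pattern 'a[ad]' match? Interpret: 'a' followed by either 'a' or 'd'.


Pattern: a[ad] means 'a' followed by either 'a' or 'd'.
Scanning 'dbadbbabcbaccdb' position-by-position:
  Pos 0: window 'db' -> no
  Pos 1: window 'ba' -> no
  Pos 2: window 'ad' -> MATCH
  Pos 3: window 'db' -> no
  Pos 4: window 'bb' -> no
  Pos 5: window 'ba' -> no
  Pos 6: window 'ab' -> no
  Pos 7: window 'bc' -> no
  Pos 8: window 'cb' -> no
  Pos 9: window 'ba' -> no
  Pos 10: window 'ac' -> no
  Pos 11: window 'cc' -> no
  Pos 12: window 'cd' -> no
  Pos 13: window 'db' -> no
  Pos 14: window 'b' -> no
Total matches: 1

1


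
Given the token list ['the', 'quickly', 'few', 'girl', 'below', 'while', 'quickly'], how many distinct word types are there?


Listing all tokens and tracking unique types:
  Token 1: 'the' -> NEW (unique so far: 1)
  Token 2: 'quickly' -> NEW (unique so far: 2)
  Token 3: 'few' -> NEW (unique so far: 3)
  Token 4: 'girl' -> NEW (unique so far: 4)
  Token 5: 'below' -> NEW (unique so far: 5)
  Token 6: 'while' -> NEW (unique so far: 6)
  Token 7: 'quickly' -> duplicate (unique so far: 6)
Unique types: ('below', 'few', 'girl', 'quickly', 'the', 'while')
Vocabulary size: 6

6


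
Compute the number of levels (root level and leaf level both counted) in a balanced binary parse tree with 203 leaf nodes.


In a balanced binary tree with n leaves the deepest leaf is ceil(log2(n)) edges below the root,
so counting node levels inclusive of root and leaves gives ceil(log2(n)) + 1 levels.
log2(203) = 7.6653
ceil(7.6653) = 8
levels = 8 + 1 = 9

9


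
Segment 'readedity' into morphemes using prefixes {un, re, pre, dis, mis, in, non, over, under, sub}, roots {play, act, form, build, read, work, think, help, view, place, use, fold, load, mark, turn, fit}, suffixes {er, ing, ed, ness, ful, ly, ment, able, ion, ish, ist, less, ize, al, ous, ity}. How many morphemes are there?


Segmenting 'readedity' against the inventory:
  'read' -> root (morpheme 1)
  'ed' -> suffix (morpheme 2)
  'ity' -> suffix (morpheme 3)
Total morphemes: 3

3


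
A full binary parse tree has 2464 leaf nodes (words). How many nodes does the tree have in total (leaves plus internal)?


Leaf nodes (terminals): 2464
Internal nodes = n - 1 = 2464 - 1 = 2463
Total = leaves + internal = 2464 + 2463 = 4927

4927


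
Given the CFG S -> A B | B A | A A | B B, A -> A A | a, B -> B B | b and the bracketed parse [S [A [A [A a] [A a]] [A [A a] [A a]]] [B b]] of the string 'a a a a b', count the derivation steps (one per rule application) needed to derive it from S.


Every bracketed nonterminal node [X ...] in the tree is produced by exactly one rule application.
Reading the tree off as a leftmost derivation:
  Step 1: S  =>  A B   (applied S -> A B)
  Step 2: A B  =>  A A B   (applied A -> A A)
  Step 3: A A B  =>  A A A B   (applied A -> A A)
  Step 4: A A A B  =>  a A A B   (applied A -> a)
  Step 5: a A A B  =>  a a A B   (applied A -> a)
  Step 6: a a A B  =>  a a A A B   (applied A -> A A)
  Step 7: a a A A B  =>  a a a A B   (applied A -> a)
  Step 8: a a a A B  =>  a a a a B   (applied A -> a)
  Step 9: a a a a B  =>  a a a a b   (applied B -> b)
Final yield: a a a a b
Total rewrite steps: 9

9


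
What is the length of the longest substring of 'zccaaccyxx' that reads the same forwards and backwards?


Scanning 'zccaaccyxx' for palindromic substrings.
Substring at positions 1-6: 'ccaacc'.
Check: reverse('ccaacc') = 'ccaacc' -> palindrome confirmed.
Neighbouring characters ('z' / 'y') break symmetry, so it cannot extend further.
No longer palindromic substring exists; longest length = 6

6


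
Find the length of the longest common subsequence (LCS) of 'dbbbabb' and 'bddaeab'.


DP table for LCS of 'dbbbabb' and 'bddaeab':
       b  d  d  a  e  a  b
    0  0  0  0  0  0  0  0
  d 0  0  1  1  1  1  1  1
  b 0  1  1  1  1  1  1  2
  b 0  1  1  1  1  1  1  2
  b 0  1  1  1  1  1  1  2
  a 0  1  1  1  2  2  2  2
  b 0  1  1  1  2  2  2  3
  b 0  1  1  1  2  2  2  3
LCS: 'dab'
LCS length = 3

3


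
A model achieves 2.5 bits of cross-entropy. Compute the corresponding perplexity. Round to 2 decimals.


Perplexity formula: PP = 2^H
H = 2.5
PP = 2^2.5
Decompose: 2^2.5 = 2^2 * 2^0.5 = 2^2 * sqrt(2)
2^2 = 4, sqrt(2) ~ 1.4142136
PP ~ 4 * 1.4142136 = 5.6568544
Rounded to 2 decimals: 5.66

5.66


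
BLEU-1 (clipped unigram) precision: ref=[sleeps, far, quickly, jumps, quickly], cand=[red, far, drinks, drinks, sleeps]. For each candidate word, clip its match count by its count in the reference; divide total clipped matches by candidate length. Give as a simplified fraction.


Reference word counts: {'far': 1, 'jumps': 1, 'quickly': 2, 'sleeps': 1}
Checking each candidate word (with clipping):
  'red' -> not in reference -> no match (matches: 0)
  'far' -> in reference (ref count 1, used 1/1) -> match (matches: 1)
  'drinks' -> not in reference -> no match (matches: 1)
  'drinks' -> not in reference -> no match (matches: 1)
  'sleeps' -> in reference (ref count 1, used 1/1) -> match (matches: 2)
Clipped matches: 2, Candidate length: 5
Precision = 2/5

2/5


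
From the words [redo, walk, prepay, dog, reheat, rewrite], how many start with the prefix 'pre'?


Checking each word for prefix 'pre':
  'redo' -> no (count: 0)
  'walk' -> no (count: 0)
  'prepay' -> YES, starts with 'pre' (count: 1)
  'dog' -> no (count: 1)
  'reheat' -> no (count: 1)
  'rewrite' -> no (count: 1)
Total with prefix 'pre': 1

1


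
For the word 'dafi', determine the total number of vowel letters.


Scanning each character of 'dafi':
  Position 1: 'd' -> consonant (running count: 0)
  Position 2: 'a' -> vowel (running count: 1)
  Position 3: 'f' -> consonant (running count: 1)
  Position 4: 'i' -> vowel (running count: 2)
Total vowels: 2

2


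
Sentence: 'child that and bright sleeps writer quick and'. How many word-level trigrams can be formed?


Word trigrams from [8] words:
  Trigram 1: (child that and)
  Trigram 2: (that and bright)
  Trigram 3: (and bright sleeps)
  Trigram 4: (bright sleeps writer)
  Trigram 5: (sleeps writer quick)
  Trigram 6: (writer quick and)
Total word trigrams: 8 - 2 = 6

6


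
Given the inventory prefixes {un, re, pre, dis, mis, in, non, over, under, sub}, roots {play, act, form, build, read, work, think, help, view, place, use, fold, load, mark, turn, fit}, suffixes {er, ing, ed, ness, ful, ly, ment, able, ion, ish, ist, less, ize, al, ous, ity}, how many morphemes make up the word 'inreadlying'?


Segmenting 'inreadlying' against the inventory:
  'in' -> prefix (morpheme 1)
  'read' -> root (morpheme 2)
  'ly' -> suffix (morpheme 3)
  'ing' -> suffix (morpheme 4)
Total morphemes: 4

4


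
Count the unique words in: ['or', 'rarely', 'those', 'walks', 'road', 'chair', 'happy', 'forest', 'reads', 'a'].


Listing all tokens and tracking unique types:
  Token 1: 'or' -> NEW (unique so far: 1)
  Token 2: 'rarely' -> NEW (unique so far: 2)
  Token 3: 'those' -> NEW (unique so far: 3)
  Token 4: 'walks' -> NEW (unique so far: 4)
  Token 5: 'road' -> NEW (unique so far: 5)
  Token 6: 'chair' -> NEW (unique so far: 6)
  Token 7: 'happy' -> NEW (unique so far: 7)
  Token 8: 'forest' -> NEW (unique so far: 8)
  Token 9: 'reads' -> NEW (unique so far: 9)
  Token 10: 'a' -> NEW (unique so far: 10)
Unique types: ('a', 'chair', 'forest', 'happy', 'or', 'rarely', 'reads', 'road', 'those', 'walks')
Vocabulary size: 10

10


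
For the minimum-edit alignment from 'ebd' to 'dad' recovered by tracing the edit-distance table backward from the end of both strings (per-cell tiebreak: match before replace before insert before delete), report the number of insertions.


Edit distance = 2. Backtracking from cell (3, 3) with preference match > replace > insert > delete,
then listing the resulting alignment 'ebd' -> 'dad' left to right:
  Step 1: replace e->d
  Step 2: replace b->a
  Step 3: keep 'd'
Total insertions: 0

0


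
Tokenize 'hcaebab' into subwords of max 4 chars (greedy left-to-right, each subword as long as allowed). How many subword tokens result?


'hcaebab' has 7 characters.
Chunking with max size 4:
  Chunk 1: 'hcae' (positions 0-3)
  Chunk 2: 'bab' (positions 4-6)
Total chunks: ceil(7 / 4) = 2

2


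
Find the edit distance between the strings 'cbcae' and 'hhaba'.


Building DP table for s1='cbcae' (len 5) and s2='hhaba' (len 5):
       h  h  a  b  a
    0  1  2  3  4  5
  c 1  1  2  3  4  5
  b 2  2  2  3  3  4
  c 3  3  3  3  4  4
  a 4  4  4  3  4  4
  e 5  5  5  4  4  5
Edit distance = dp[5][5] = 5

5


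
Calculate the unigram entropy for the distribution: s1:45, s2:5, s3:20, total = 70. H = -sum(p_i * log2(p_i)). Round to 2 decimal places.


Computing entropy H = -sum(p_i * log2(p_i)):
  s1: p = 45/70 = 0.6429, -p*log2(p) = 0.4098
  s2: p = 5/70 = 0.0714, -p*log2(p) = 0.2720
  s3: p = 20/70 = 0.2857, -p*log2(p) = 0.5164
H = sum of terms = 1.1982
Rounded to 2 decimals: 1.20

1.20


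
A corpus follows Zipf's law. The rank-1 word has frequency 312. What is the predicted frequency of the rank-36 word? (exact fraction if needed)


Zipf's law: freq(rank) = f1 / rank
f1 = 312, rank = 36
freq = 312 / 36
GCD(312, 36) = 12
Simplified: 26/3

26/3


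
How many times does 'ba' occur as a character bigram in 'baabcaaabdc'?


Scanning 'baabcaaabdc' for bigram 'ba':
  Position 0: 'ba' -> MATCH
  Position 1: 'aa' -> no
  Position 2: 'ab' -> no
  Position 3: 'bc' -> no
  Position 4: 'ca' -> no
  Position 5: 'aa' -> no
  Position 6: 'aa' -> no
  Position 7: 'ab' -> no
  Position 8: 'bd' -> no
  Position 9: 'dc' -> no
Total matches: 1

1


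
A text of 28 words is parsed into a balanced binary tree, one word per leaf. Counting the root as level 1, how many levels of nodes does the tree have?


In a balanced binary tree with n leaves the deepest leaf is ceil(log2(n)) edges below the root,
so counting node levels inclusive of root and leaves gives ceil(log2(n)) + 1 levels.
log2(28) = 4.8074
ceil(4.8074) = 5
levels = 5 + 1 = 6

6
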